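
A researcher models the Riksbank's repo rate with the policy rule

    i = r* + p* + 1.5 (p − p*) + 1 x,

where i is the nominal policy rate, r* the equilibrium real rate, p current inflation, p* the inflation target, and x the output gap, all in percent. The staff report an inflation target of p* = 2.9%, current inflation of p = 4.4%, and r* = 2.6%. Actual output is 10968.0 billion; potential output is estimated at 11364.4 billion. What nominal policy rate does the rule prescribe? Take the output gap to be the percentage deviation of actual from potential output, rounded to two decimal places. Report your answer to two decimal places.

4.26%

Output gap = 100 × (10968.0 − 11364.4) / 11364.4 = -3.49%.
i = 2.60 + 2.90 + 1.5 × (4.40 − 2.90) + 1 × (-3.49)
   = 2.60 + 2.9 + 2.25 − 3.49 = 4.26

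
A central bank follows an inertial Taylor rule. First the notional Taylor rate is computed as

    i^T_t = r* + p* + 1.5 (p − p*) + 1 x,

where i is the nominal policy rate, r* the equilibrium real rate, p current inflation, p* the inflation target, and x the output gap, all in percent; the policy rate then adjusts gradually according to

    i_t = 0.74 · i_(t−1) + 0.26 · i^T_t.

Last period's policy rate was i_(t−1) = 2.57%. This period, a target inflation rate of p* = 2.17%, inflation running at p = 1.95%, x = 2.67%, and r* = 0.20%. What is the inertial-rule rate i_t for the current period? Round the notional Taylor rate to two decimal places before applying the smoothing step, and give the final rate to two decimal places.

i^T_t = 0.20 + 2.17 + 1.5 × (1.95 − 2.17) + 1 × 2.67
   = 0.20 + 2.17 − 0.33 + 2.67 = 4.71
i_t = 0.74 × 2.57 + 0.26 × 4.71 = 1.9018 + 1.2246 = 3.13

3.13%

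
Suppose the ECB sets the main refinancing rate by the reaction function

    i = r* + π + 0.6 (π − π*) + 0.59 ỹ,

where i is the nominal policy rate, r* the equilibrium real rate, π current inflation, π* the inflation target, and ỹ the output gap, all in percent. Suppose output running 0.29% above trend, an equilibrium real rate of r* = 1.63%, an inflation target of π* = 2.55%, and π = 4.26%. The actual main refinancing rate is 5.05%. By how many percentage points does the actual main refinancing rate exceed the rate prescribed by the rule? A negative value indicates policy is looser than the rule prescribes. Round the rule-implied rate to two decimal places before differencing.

Output 0.29% above potential → ỹ = 0.29.
i = 1.63 + 4.26 + 0.6 × (4.26 − 2.55) + 0.59 × 0.29
   = 1.63 + 4.26 + 1.026 + 0.1711 = 7.09
Deviation = 5.05 − 7.09 = -2.04 pp.

-2.04 pp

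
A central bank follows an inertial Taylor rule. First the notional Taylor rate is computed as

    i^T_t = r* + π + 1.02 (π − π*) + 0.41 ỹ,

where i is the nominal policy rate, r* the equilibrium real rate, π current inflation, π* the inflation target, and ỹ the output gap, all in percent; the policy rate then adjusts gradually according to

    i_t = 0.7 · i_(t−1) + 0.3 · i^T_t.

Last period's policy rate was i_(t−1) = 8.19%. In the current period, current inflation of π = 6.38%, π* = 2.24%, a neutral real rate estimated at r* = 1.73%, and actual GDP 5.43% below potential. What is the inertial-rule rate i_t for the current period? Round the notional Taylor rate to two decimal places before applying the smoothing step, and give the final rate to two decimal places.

Output 5.43% below potential → ỹ = -5.43.
i^T_t = 1.73 + 6.38 + 1.02 × (6.38 − 2.24) + 0.41 × (-5.43)
   = 1.73 + 6.38 + 4.2228 − 2.2263 = 10.11
i_t = 0.7 × 8.19 + 0.3 × 10.11 = 5.733 + 3.033 = 8.77

8.77%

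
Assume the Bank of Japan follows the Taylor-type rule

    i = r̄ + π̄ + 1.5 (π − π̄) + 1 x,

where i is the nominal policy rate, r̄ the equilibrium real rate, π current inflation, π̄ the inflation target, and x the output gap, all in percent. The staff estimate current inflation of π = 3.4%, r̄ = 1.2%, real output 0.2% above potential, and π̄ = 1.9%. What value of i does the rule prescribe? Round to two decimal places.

5.55%

Output 0.2% above potential → x = 0.2.
i = 1.2 + 1.9 + 1.5 × (3.4 − 1.9) + 1 × 0.2
   = 1.2 + 1.9 + 2.25 + 0.2 = 5.55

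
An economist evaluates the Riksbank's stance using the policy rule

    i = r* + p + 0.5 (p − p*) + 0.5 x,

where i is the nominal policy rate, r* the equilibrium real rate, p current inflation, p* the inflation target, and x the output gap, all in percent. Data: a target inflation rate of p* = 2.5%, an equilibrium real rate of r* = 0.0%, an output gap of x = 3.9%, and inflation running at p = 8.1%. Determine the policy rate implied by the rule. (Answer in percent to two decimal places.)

12.85%

i = 0.0 + 8.1 + 0.5 × (8.1 − 2.5) + 0.5 × 3.9
   = 0.0 + 8.1 + 2.8 + 1.95 = 12.85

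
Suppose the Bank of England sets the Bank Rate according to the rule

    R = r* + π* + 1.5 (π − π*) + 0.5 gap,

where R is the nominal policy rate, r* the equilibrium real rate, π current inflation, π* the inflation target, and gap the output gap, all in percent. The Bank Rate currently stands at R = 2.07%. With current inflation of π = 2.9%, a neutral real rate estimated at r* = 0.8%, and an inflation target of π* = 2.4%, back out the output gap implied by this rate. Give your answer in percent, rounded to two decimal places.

-3.76%

0.5 gap = 2.07 − 0.8 − 2.4 − 1.5 × (2.9 − 2.4) = -1.88
gap = -1.88 / 0.5 = -3.76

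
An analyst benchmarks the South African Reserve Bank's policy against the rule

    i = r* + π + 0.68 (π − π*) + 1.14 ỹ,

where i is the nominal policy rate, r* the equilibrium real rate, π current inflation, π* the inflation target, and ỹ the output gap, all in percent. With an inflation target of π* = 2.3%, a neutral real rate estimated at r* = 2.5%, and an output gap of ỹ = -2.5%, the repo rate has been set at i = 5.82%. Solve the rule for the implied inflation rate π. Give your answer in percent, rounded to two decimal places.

Collecting π: i = r* + (1 + 0.68) π − 0.68 π* + 1.14 ỹ
1.68 π = 5.82 − 2.5 + 0.68 × 2.3 − 1.14 × (-2.5) = 7.734
π = 7.734 / 1.68 = 4.60

4.60%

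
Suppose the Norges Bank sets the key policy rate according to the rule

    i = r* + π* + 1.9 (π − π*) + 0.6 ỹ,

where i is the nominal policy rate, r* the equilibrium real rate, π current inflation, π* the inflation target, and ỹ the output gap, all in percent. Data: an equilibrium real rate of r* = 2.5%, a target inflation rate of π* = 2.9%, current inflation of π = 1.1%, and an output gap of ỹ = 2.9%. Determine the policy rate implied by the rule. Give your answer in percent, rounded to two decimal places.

i = 2.5 + 2.9 + 1.9 × (1.1 − 2.9) + 0.6 × 2.9
   = 2.5 + 2.9 − 3.42 + 1.74 = 3.72

3.72%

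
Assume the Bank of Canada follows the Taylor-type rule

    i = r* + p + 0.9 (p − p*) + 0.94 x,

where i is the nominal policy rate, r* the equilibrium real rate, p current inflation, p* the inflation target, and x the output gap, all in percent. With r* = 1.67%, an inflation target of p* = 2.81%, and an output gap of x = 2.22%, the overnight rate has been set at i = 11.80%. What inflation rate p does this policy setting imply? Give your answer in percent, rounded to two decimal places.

Collecting p: i = r* + (1 + 0.9) p − 0.9 p* + 0.94 x
1.9 p = 11.80 − 1.67 + 0.9 × 2.81 − 0.94 × 2.22 = 10.5722
p = 10.5722 / 1.9 = 5.56

5.56%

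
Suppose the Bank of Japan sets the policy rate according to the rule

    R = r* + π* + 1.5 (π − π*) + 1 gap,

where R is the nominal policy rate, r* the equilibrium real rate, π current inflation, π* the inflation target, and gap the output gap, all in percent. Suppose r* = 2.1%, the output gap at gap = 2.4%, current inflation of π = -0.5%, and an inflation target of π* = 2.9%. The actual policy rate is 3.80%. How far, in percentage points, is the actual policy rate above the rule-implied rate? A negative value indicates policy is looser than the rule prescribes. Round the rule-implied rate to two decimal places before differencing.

1.50 pp

R = 2.1 + 2.9 + 1.5 × (-0.5 − 2.9) + 1 × 2.4
   = 2.1 + 2.9 − 5.1 + 2.4 = 2.30
Deviation = 3.80 − 2.30 = 1.50 pp.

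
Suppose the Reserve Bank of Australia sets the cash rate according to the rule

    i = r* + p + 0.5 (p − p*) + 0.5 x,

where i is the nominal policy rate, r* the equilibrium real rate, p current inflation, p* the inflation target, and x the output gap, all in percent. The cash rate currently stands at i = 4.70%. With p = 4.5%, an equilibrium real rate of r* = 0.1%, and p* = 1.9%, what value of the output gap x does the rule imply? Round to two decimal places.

-2.40%

0.5 x = 4.70 − 0.1 − 4.5 − 0.5 × (4.5 − 1.9) = -1.2
x = -1.2 / 0.5 = -2.40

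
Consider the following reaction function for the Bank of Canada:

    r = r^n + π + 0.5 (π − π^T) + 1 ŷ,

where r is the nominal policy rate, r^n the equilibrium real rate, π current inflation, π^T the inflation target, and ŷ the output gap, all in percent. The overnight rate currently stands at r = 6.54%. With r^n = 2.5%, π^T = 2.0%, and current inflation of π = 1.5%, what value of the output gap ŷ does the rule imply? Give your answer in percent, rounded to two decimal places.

1 ŷ = 6.54 − 2.5 − 1.5 − 0.5 × (1.5 − 2.0) = 2.79
ŷ = 2.79 / 1 = 2.79

2.79%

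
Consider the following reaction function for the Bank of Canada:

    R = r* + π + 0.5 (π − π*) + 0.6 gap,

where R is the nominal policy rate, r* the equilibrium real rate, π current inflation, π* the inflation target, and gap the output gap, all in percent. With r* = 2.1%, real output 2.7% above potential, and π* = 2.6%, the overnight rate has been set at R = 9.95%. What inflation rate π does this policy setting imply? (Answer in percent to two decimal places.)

5.02%

Output 2.7% above potential → gap = 2.7.
Collecting π: R = r* + (1 + 0.5) π − 0.5 π* + 0.6 gap
1.5 π = 9.95 − 2.1 + 0.5 × 2.6 − 0.6 × 2.7 = 7.53
π = 7.53 / 1.5 = 5.02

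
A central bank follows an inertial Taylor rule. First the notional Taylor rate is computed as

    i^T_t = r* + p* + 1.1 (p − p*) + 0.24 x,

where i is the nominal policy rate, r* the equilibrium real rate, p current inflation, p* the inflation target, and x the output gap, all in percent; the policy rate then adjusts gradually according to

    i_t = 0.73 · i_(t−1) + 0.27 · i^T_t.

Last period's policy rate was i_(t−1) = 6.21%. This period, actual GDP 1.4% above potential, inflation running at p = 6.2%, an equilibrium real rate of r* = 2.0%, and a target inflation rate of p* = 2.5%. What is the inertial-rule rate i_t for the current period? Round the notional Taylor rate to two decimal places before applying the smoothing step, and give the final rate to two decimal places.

6.94%

Output 1.4% above potential → x = 1.4.
i^T_t = 2.0 + 2.5 + 1.1 × (6.2 − 2.5) + 0.24 × 1.4
   = 2.0 + 2.5 + 4.07 + 0.336 = 8.91
i_t = 0.73 × 6.21 + 0.27 × 8.91 = 4.5333 + 2.4057 = 6.94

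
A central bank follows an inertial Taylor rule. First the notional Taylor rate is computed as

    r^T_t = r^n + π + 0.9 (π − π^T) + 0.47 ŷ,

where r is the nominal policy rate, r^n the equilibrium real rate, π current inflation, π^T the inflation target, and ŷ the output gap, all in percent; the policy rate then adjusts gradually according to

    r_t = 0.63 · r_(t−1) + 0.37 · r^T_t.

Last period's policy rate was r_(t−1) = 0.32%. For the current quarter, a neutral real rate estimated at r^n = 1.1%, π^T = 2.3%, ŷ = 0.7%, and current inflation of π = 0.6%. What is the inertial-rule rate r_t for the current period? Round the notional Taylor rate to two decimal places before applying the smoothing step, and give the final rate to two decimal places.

0.39%

r^T_t = 1.1 + 0.6 + 0.9 × (0.6 − 2.3) + 0.47 × 0.7
   = 1.1 + 0.6 − 1.53 + 0.329 = 0.50
r_t = 0.63 × 0.32 + 0.37 × 0.50 = 0.2016 + 0.185 = 0.39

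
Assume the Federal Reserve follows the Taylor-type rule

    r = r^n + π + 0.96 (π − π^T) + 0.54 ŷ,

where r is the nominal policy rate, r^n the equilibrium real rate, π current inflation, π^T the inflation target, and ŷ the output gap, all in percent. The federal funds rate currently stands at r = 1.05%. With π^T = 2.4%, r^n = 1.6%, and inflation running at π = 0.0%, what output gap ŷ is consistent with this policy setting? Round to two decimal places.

3.25%

0.54 ŷ = 1.05 − 1.6 − 0.0 − 0.96 × (0.0 − 2.4) = 1.754
ŷ = 1.754 / 0.54 = 3.25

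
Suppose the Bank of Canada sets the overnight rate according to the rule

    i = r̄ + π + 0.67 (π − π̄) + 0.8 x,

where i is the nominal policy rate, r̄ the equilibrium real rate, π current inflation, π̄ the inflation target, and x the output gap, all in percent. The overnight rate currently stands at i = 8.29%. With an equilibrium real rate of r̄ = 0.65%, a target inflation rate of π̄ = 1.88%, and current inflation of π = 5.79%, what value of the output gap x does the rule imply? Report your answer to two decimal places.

-0.96%

0.8 x = 8.29 − 0.65 − 5.79 − 0.67 × (5.79 − 1.88) = -0.7697
x = -0.7697 / 0.8 = -0.96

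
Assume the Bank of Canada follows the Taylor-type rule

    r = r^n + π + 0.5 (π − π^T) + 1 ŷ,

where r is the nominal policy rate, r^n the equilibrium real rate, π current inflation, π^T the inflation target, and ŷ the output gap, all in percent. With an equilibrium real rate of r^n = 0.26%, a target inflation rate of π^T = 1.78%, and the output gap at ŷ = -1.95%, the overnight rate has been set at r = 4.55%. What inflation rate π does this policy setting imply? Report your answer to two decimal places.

Collecting π: r = r^n + (1 + 0.5) π − 0.5 π^T + 1 ŷ
1.5 π = 4.55 − 0.26 + 0.5 × 1.78 − 1 × (-1.95) = 7.13
π = 7.13 / 1.5 = 4.75

4.75%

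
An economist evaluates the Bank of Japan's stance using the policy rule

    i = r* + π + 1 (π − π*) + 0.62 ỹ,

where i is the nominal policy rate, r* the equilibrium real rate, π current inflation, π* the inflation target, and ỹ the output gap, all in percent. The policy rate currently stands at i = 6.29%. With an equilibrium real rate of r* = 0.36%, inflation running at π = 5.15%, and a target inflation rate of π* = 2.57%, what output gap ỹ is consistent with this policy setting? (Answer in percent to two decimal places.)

0.62 ỹ = 6.29 − 0.36 − 5.15 − 1 × (5.15 − 2.57) = -1.8
ỹ = -1.8 / 0.62 = -2.90

-2.90%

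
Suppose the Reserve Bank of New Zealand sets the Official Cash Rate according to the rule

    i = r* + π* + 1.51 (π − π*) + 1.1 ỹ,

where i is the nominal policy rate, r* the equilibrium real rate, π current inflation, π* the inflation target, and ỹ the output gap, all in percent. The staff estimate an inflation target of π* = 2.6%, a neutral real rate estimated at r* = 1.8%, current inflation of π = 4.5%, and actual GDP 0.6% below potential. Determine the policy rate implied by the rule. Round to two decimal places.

Output 0.6% below potential → ỹ = -0.6.
i = 1.8 + 2.6 + 1.51 × (4.5 − 2.6) + 1.1 × (-0.6)
   = 1.8 + 2.6 + 2.869 − 0.66 = 6.61

6.61%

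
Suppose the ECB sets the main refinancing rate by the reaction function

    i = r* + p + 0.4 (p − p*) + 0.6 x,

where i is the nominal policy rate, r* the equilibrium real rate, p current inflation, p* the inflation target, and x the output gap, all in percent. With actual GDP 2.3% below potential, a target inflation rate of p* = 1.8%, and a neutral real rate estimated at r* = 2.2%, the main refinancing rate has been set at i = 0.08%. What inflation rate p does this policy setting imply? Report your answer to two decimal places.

-0.01%

Output 2.3% below potential → x = -2.3.
Collecting p: i = r* + (1 + 0.4) p − 0.4 p* + 0.6 x
1.4 p = 0.08 − 2.2 + 0.4 × 1.8 − 0.6 × (-2.3) = -0.02
p = -0.02 / 1.4 = -0.01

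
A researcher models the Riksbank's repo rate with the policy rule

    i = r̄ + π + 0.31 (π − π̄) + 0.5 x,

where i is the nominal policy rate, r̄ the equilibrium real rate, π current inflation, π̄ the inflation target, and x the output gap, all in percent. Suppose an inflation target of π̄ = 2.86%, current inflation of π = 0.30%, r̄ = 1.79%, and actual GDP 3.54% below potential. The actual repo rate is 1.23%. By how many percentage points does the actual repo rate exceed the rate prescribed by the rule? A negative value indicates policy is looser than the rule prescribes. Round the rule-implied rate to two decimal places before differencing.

Output 3.54% below potential → x = -3.54.
i = 1.79 + 0.30 + 0.31 × (0.30 − 2.86) + 0.5 × (-3.54)
   = 1.79 + 0.3 − 0.7936 − 1.77 = -0.47
Deviation = 1.23 − (-0.47) = 1.70 pp.

1.70 pp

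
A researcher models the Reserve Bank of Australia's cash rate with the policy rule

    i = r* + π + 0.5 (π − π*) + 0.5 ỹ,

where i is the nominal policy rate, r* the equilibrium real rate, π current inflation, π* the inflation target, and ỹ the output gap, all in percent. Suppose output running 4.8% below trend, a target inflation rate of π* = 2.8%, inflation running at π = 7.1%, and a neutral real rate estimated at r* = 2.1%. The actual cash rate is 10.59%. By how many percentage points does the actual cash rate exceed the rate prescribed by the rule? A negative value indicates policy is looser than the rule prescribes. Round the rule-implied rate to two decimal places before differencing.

Output 4.8% below potential → ỹ = -4.8.
i = 2.1 + 7.1 + 0.5 × (7.1 − 2.8) + 0.5 × (-4.8)
   = 2.1 + 7.1 + 2.15 − 2.4 = 8.95
Deviation = 10.59 − 8.95 = 1.64 pp.

1.64 pp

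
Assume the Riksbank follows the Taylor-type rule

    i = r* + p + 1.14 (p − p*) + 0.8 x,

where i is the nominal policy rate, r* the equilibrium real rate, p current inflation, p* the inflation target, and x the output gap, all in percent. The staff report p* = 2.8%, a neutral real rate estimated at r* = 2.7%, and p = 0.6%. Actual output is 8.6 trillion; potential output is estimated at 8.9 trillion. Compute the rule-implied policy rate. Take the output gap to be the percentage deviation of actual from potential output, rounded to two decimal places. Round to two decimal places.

-1.90%

Output gap = 100 × (8.6 − 8.9) / 8.9 = -3.37%.
i = 2.70 + 0.60 + 1.14 × (0.60 − 2.80) + 0.8 × (-3.37)
   = 2.70 + 0.6 − 2.508 − 2.696 = -1.90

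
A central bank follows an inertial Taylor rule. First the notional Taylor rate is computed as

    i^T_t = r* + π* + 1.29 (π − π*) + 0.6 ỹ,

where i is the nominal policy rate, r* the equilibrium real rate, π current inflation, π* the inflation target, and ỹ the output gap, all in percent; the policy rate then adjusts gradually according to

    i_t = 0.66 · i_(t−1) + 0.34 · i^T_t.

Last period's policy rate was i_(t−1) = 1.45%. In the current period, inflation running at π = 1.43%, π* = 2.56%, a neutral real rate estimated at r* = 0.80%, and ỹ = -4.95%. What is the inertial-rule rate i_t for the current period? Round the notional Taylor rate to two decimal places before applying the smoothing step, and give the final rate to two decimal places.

i^T_t = 0.80 + 2.56 + 1.29 × (1.43 − 2.56) + 0.6 × (-4.95)
   = 0.80 + 2.56 − 1.4577 − 2.97 = -1.07
i_t = 0.66 × 1.45 + 0.34 × (-1.07) = 0.957 − 0.3638 = 0.59

0.59%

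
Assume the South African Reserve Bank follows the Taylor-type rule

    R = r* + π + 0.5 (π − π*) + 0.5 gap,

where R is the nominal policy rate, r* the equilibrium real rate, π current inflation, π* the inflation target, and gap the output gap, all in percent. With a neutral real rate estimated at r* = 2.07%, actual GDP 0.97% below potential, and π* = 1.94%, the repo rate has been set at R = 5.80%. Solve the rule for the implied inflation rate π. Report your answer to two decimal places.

Output 0.97% below potential → gap = -0.97.
Collecting π: R = r* + (1 + 0.5) π − 0.5 π* + 0.5 gap
1.5 π = 5.80 − 2.07 + 0.5 × 1.94 − 0.5 × (-0.97) = 5.185
π = 5.185 / 1.5 = 3.46

3.46%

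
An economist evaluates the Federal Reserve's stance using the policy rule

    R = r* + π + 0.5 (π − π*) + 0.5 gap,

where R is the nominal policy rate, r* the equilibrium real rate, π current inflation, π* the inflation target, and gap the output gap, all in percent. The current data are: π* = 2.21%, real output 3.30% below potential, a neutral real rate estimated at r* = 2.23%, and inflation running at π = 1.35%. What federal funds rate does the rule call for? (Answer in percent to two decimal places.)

Output 3.30% below potential → gap = -3.30.
R = 2.23 + 1.35 + 0.5 × (1.35 − 2.21) + 0.5 × (-3.30)
   = 2.23 + 1.35 − 0.43 − 1.65 = 1.50

1.50%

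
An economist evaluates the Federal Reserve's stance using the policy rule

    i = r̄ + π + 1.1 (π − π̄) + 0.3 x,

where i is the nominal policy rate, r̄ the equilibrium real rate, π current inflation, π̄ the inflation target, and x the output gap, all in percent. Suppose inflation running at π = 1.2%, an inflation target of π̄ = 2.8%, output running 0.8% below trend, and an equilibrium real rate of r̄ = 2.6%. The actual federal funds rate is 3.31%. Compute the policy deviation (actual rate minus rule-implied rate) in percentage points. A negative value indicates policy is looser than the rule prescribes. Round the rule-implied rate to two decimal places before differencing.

Output 0.8% below potential → x = -0.8.
i = 2.6 + 1.2 + 1.1 × (1.2 − 2.8) + 0.3 × (-0.8)
   = 2.6 + 1.2 − 1.76 − 0.24 = 1.80
Deviation = 3.31 − 1.80 = 1.51 pp.

1.51 pp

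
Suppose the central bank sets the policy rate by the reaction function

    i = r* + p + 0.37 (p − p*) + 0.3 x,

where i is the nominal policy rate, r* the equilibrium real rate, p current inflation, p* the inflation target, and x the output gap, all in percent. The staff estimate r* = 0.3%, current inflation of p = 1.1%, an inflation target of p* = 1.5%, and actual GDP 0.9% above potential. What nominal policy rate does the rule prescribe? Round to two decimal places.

1.52%

Output 0.9% above potential → x = 0.9.
i = 0.3 + 1.1 + 0.37 × (1.1 − 1.5) + 0.3 × 0.9
   = 0.3 + 1.1 − 0.148 + 0.27 = 1.52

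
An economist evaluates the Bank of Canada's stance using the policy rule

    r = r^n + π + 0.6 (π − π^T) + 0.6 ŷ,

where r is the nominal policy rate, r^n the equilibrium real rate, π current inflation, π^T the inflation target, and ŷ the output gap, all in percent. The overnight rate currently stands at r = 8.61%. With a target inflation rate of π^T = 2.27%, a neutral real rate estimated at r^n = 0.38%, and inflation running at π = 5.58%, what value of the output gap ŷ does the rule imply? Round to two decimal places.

0.6 ŷ = 8.61 − 0.38 − 5.58 − 0.6 × (5.58 − 2.27) = 0.664
ŷ = 0.664 / 0.6 = 1.11

1.11%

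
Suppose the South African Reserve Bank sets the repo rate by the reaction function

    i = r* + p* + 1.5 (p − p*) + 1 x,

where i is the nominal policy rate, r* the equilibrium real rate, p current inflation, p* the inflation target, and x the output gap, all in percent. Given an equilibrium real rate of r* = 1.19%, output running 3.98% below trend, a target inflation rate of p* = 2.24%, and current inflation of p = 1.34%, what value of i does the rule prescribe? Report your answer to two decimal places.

Output 3.98% below potential → x = -3.98.
i = 1.19 + 2.24 + 1.5 × (1.34 − 2.24) + 1 × (-3.98)
   = 1.19 + 2.24 − 1.35 − 3.98 = -1.90

-1.90%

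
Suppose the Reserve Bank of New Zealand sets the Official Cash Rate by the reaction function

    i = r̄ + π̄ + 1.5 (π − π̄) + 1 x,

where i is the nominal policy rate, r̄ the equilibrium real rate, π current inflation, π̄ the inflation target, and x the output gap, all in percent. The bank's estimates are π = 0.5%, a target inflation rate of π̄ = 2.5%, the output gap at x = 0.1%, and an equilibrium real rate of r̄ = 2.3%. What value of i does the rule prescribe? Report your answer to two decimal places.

i = 2.3 + 2.5 + 1.5 × (0.5 − 2.5) + 1 × 0.1
   = 2.3 + 2.5 − 3 + 0.1 = 1.90

1.90%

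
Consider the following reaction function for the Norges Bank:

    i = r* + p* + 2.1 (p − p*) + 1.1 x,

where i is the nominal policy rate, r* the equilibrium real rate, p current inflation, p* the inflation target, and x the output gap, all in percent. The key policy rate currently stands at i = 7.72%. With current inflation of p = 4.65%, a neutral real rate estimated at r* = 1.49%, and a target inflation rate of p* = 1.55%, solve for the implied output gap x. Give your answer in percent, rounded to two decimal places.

-1.66%

1.1 x = 7.72 − 1.49 − 1.55 − 2.1 × (4.65 − 1.55) = -1.83
x = -1.83 / 1.1 = -1.66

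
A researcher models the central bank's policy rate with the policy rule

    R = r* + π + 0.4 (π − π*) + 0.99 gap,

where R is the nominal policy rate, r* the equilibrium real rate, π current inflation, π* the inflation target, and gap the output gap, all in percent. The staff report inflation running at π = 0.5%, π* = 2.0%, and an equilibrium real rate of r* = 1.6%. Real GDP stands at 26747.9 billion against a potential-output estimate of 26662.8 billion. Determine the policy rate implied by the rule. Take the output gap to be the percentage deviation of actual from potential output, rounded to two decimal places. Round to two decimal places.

1.82%

Output gap = 100 × (26747.9 − 26662.8) / 26662.8 = 0.32%.
R = 1.60 + 0.50 + 0.4 × (0.50 − 2.00) + 0.99 × 0.32
   = 1.60 + 0.5 − 0.6 + 0.3168 = 1.82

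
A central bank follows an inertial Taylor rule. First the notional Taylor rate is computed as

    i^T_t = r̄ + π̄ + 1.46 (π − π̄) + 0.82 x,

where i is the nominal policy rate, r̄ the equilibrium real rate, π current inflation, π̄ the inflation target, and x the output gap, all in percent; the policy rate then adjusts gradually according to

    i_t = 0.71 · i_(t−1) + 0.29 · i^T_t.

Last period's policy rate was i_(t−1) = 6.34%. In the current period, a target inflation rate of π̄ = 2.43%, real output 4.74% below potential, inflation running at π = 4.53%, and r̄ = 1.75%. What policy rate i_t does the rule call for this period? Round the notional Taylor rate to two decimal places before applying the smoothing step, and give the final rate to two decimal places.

5.48%

Output 4.74% below potential → x = -4.74.
i^T_t = 1.75 + 2.43 + 1.46 × (4.53 − 2.43) + 0.82 × (-4.74)
   = 1.75 + 2.43 + 3.066 − 3.8868 = 3.36
i_t = 0.71 × 6.34 + 0.29 × 3.36 = 4.5014 + 0.9744 = 5.48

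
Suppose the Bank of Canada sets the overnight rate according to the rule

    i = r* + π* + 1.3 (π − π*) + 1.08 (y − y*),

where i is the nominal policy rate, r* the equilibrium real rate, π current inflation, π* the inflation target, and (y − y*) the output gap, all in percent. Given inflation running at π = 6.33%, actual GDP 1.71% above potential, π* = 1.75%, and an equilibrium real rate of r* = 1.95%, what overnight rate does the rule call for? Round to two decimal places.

11.50%

Output 1.71% above potential → (y − y*) = 1.71.
i = 1.95 + 1.75 + 1.3 × (6.33 − 1.75) + 1.08 × 1.71
   = 1.95 + 1.75 + 5.954 + 1.8468 = 11.50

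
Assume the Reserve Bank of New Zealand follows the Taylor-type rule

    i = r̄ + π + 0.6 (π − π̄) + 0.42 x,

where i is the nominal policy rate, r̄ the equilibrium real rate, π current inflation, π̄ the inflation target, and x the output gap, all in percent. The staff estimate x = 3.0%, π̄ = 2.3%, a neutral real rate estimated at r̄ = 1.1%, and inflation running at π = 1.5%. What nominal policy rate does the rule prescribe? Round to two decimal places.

3.38%

i = 1.1 + 1.5 + 0.6 × (1.5 − 2.3) + 0.42 × 3.0
   = 1.1 + 1.5 − 0.48 + 1.26 = 3.38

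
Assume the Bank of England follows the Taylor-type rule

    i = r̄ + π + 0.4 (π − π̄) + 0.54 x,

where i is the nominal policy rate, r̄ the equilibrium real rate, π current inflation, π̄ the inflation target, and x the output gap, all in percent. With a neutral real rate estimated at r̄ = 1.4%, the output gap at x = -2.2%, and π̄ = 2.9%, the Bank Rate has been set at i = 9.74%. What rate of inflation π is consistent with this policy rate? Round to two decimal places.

7.63%

Collecting π: i = r̄ + (1 + 0.4) π − 0.4 π̄ + 0.54 x
1.4 π = 9.74 − 1.4 + 0.4 × 2.9 − 0.54 × (-2.2) = 10.688
π = 10.688 / 1.4 = 7.63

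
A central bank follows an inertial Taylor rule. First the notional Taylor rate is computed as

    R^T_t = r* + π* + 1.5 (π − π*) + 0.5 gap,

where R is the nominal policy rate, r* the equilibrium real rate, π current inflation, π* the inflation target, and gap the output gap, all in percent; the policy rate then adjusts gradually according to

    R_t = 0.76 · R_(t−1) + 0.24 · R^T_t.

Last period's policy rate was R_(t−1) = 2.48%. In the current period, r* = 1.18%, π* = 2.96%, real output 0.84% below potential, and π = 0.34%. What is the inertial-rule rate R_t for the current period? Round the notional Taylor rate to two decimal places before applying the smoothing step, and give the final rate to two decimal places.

Output 0.84% below potential → gap = -0.84.
R^T_t = 1.18 + 2.96 + 1.5 × (0.34 − 2.96) + 0.5 × (-0.84)
   = 1.18 + 2.96 − 3.93 − 0.42 = -0.21
R_t = 0.76 × 2.48 + 0.24 × (-0.21) = 1.8848 − 0.0504 = 1.83

1.83%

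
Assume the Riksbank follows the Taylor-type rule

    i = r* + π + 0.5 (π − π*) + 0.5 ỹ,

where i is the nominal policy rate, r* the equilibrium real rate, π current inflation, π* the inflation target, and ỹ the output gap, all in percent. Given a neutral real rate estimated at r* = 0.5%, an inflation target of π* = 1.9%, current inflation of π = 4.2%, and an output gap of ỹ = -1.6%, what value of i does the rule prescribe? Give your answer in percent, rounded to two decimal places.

5.05%

i = 0.5 + 4.2 + 0.5 × (4.2 − 1.9) + 0.5 × (-1.6)
   = 0.5 + 4.2 + 1.15 − 0.8 = 5.05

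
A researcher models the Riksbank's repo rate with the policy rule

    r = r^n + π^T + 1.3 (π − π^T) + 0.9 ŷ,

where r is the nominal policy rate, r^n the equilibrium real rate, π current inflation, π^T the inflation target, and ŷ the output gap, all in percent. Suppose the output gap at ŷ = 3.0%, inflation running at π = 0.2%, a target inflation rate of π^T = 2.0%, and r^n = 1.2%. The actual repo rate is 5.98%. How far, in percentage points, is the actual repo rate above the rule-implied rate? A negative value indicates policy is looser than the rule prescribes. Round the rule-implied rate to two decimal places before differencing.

2.42 pp

r = 1.2 + 2.0 + 1.3 × (0.2 − 2.0) + 0.9 × 3.0
   = 1.2 + 2 − 2.34 + 2.7 = 3.56
Deviation = 5.98 − 3.56 = 2.42 pp.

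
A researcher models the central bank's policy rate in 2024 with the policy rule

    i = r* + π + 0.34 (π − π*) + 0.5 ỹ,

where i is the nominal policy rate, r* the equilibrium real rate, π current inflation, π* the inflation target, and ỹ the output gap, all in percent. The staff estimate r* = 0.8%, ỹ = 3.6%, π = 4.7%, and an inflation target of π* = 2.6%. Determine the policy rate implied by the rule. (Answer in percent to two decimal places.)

i = 0.8 + 4.7 + 0.34 × (4.7 − 2.6) + 0.5 × 3.6
   = 0.8 + 4.7 + 0.714 + 1.8 = 8.01

8.01%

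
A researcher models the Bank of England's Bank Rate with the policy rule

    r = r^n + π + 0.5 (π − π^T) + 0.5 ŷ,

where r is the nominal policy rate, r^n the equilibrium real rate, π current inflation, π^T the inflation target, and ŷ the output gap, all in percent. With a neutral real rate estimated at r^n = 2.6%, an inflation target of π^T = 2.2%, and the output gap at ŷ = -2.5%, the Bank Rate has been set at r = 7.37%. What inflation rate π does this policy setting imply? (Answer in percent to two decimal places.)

Collecting π: r = r^n + (1 + 0.5) π − 0.5 π^T + 0.5 ŷ
1.5 π = 7.37 − 2.6 + 0.5 × 2.2 − 0.5 × (-2.5) = 7.12
π = 7.12 / 1.5 = 4.75

4.75%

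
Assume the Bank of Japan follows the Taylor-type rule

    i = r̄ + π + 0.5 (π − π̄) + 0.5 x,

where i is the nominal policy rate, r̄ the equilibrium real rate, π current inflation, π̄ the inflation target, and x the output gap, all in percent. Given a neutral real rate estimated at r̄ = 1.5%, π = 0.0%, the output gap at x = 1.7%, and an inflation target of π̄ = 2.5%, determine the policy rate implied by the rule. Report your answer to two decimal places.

1.10%

i = 1.5 + 0.0 + 0.5 × (0.0 − 2.5) + 0.5 × 1.7
   = 1.5 + 0 − 1.25 + 0.85 = 1.10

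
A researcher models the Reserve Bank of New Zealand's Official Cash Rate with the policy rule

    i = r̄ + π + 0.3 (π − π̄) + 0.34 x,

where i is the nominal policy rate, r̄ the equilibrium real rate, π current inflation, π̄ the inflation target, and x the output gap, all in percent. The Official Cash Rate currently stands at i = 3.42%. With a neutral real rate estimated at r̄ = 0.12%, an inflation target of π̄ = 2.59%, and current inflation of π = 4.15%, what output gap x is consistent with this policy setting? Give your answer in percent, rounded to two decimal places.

0.34 x = 3.42 − 0.12 − 4.15 − 0.3 × (4.15 − 2.59) = -1.318
x = -1.318 / 0.34 = -3.88

-3.88%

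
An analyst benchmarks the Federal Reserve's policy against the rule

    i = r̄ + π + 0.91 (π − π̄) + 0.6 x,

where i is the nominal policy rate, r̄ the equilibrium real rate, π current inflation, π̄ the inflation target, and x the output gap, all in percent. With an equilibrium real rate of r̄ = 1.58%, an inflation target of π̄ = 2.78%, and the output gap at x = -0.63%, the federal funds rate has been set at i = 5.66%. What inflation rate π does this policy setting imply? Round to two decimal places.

Collecting π: i = r̄ + (1 + 0.91) π − 0.91 π̄ + 0.6 x
1.91 π = 5.66 − 1.58 + 0.91 × 2.78 − 0.6 × (-0.63) = 6.9878
π = 6.9878 / 1.91 = 3.66

3.66%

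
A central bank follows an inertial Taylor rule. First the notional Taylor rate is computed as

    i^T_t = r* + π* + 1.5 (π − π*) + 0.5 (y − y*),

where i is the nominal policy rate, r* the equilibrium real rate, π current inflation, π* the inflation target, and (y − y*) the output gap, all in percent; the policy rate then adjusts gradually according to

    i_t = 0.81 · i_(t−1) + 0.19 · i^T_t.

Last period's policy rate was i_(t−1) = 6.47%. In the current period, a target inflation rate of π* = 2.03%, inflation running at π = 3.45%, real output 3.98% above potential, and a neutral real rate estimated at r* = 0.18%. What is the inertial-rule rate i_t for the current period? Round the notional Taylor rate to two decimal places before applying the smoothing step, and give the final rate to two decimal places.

Output 3.98% above potential → (y − y*) = 3.98.
i^T_t = 0.18 + 2.03 + 1.5 × (3.45 − 2.03) + 0.5 × 3.98
   = 0.18 + 2.03 + 2.13 + 1.99 = 6.33
i_t = 0.81 × 6.47 + 0.19 × 6.33 = 5.2407 + 1.2027 = 6.44

6.44%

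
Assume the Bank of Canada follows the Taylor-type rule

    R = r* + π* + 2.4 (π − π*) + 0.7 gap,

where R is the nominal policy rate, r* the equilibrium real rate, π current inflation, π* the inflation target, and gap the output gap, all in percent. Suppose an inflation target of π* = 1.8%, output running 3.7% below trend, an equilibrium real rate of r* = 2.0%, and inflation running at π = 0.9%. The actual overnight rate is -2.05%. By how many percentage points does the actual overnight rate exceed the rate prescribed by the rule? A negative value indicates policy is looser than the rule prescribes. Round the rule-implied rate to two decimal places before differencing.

Output 3.7% below potential → gap = -3.7.
R = 2.0 + 1.8 + 2.4 × (0.9 − 1.8) + 0.7 × (-3.7)
   = 2.0 + 1.8 − 2.16 − 2.59 = -0.95
Deviation = -2.05 − (-0.95) = -1.10 pp.

-1.10 pp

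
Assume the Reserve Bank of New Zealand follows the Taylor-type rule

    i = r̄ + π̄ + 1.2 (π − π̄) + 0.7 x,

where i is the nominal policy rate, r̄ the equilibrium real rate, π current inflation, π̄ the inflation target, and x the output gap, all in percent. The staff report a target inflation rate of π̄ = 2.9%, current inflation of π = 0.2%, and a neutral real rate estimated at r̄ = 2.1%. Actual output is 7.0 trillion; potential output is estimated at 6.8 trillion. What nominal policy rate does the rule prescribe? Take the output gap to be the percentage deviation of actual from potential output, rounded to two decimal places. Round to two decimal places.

3.82%

Output gap = 100 × (7.0 − 6.8) / 6.8 = 2.94%.
i = 2.10 + 2.90 + 1.2 × (0.20 − 2.90) + 0.7 × 2.94
   = 2.10 + 2.9 − 3.24 + 2.058 = 3.82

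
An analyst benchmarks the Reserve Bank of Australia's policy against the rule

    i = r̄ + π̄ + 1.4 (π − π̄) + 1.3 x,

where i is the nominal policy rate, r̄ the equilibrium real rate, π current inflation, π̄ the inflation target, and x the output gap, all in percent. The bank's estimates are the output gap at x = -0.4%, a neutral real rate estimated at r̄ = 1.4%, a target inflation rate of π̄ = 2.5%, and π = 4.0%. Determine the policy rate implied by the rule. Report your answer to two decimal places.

5.48%

i = 1.4 + 2.5 + 1.4 × (4.0 − 2.5) + 1.3 × (-0.4)
   = 1.4 + 2.5 + 2.1 − 0.52 = 5.48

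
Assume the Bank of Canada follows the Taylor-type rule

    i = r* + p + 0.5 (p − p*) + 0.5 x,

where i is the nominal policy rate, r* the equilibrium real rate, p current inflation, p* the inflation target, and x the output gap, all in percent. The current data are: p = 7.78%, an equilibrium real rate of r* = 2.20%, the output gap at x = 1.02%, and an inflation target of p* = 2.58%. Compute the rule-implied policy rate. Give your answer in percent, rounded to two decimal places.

i = 2.20 + 7.78 + 0.5 × (7.78 − 2.58) + 0.5 × 1.02
   = 2.20 + 7.78 + 2.6 + 0.51 = 13.09

13.09%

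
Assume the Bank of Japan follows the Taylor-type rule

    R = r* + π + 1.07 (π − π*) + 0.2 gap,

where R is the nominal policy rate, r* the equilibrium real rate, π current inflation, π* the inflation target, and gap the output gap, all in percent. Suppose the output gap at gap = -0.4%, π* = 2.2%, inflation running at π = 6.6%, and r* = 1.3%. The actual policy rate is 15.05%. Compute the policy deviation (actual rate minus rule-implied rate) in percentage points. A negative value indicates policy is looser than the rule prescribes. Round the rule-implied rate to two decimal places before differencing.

R = 1.3 + 6.6 + 1.07 × (6.6 − 2.2) + 0.2 × (-0.4)
   = 1.3 + 6.6 + 4.708 − 0.08 = 12.53
Deviation = 15.05 − 12.53 = 2.52 pp.

2.52 pp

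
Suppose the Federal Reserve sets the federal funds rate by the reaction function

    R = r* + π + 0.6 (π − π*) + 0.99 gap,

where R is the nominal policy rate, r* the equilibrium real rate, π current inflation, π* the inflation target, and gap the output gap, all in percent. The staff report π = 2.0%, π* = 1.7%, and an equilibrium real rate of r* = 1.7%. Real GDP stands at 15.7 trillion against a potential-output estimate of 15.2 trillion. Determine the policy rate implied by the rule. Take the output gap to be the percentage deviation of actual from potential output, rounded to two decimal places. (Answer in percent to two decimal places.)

7.14%

Output gap = 100 × (15.7 − 15.2) / 15.2 = 3.29%.
R = 1.70 + 2.00 + 0.6 × (2.00 − 1.70) + 0.99 × 3.29
   = 1.70 + 2 + 0.18 + 3.2571 = 7.14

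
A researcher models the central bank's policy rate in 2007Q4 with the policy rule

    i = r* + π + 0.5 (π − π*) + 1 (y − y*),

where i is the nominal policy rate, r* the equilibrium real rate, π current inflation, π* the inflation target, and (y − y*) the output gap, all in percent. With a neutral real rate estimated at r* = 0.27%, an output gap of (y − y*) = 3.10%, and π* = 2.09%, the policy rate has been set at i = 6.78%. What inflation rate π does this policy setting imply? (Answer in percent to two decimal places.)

Collecting π: i = r* + (1 + 0.5) π − 0.5 π* + 1 (y − y*)
1.5 π = 6.78 − 0.27 + 0.5 × 2.09 − 1 × 3.10 = 4.455
π = 4.455 / 1.5 = 2.97

2.97%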